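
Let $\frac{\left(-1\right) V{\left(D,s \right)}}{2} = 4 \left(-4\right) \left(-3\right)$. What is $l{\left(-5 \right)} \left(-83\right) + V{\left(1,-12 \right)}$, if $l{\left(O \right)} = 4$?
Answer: $-428$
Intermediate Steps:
$V{\left(D,s \right)} = -96$ ($V{\left(D,s \right)} = - 2 \cdot 4 \left(-4\right) \left(-3\right) = - 2 \left(\left(-16\right) \left(-3\right)\right) = \left(-2\right) 48 = -96$)
$l{\left(-5 \right)} \left(-83\right) + V{\left(1,-12 \right)} = 4 \left(-83\right) - 96 = -332 - 96 = -428$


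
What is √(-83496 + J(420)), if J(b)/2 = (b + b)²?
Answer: 14*√6774 ≈ 1152.3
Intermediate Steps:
J(b) = 8*b² (J(b) = 2*(b + b)² = 2*(2*b)² = 2*(4*b²) = 8*b²)
√(-83496 + J(420)) = √(-83496 + 8*420²) = √(-83496 + 8*176400) = √(-83496 + 1411200) = √1327704 = 14*√6774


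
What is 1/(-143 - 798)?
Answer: -1/941 ≈ -0.0010627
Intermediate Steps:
1/(-143 - 798) = 1/(-941) = -1/941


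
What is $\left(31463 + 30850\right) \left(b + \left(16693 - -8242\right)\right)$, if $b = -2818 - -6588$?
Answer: $1788694665$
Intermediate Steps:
$b = 3770$ ($b = -2818 + 6588 = 3770$)
$\left(31463 + 30850\right) \left(b + \left(16693 - -8242\right)\right) = \left(31463 + 30850\right) \left(3770 + \left(16693 - -8242\right)\right) = 62313 \left(3770 + \left(16693 + 8242\right)\right) = 62313 \left(3770 + 24935\right) = 62313 \cdot 28705 = 1788694665$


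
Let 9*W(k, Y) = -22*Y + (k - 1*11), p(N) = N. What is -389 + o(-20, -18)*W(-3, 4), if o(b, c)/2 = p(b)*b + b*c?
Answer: -52847/3 ≈ -17616.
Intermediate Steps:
W(k, Y) = -11/9 - 22*Y/9 + k/9 (W(k, Y) = (-22*Y + (k - 1*11))/9 = (-22*Y + (k - 11))/9 = (-22*Y + (-11 + k))/9 = (-11 + k - 22*Y)/9 = -11/9 - 22*Y/9 + k/9)
o(b, c) = 2*b² + 2*b*c (o(b, c) = 2*(b*b + b*c) = 2*(b² + b*c) = 2*b² + 2*b*c)
-389 + o(-20, -18)*W(-3, 4) = -389 + (2*(-20)*(-20 - 18))*(-11/9 - 22/9*4 + (⅑)*(-3)) = -389 + (2*(-20)*(-38))*(-11/9 - 88/9 - ⅓) = -389 + 1520*(-34/3) = -389 - 51680/3 = -52847/3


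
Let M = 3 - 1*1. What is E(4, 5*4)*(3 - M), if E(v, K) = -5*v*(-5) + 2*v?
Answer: 108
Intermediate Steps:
M = 2 (M = 3 - 1 = 2)
E(v, K) = 27*v (E(v, K) = 25*v + 2*v = 27*v)
E(4, 5*4)*(3 - M) = (27*4)*(3 - 1*2) = 108*(3 - 2) = 108*1 = 108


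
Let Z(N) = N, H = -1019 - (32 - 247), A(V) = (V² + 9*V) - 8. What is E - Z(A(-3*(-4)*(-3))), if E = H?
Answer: -1768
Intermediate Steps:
A(V) = -8 + V² + 9*V
H = -804 (H = -1019 - 1*(-215) = -1019 + 215 = -804)
E = -804
E - Z(A(-3*(-4)*(-3))) = -804 - (-8 + (-3*(-4)*(-3))² + 9*(-3*(-4)*(-3))) = -804 - (-8 + (12*(-3))² + 9*(12*(-3))) = -804 - (-8 + (-36)² + 9*(-36)) = -804 - (-8 + 1296 - 324) = -804 - 1*964 = -804 - 964 = -1768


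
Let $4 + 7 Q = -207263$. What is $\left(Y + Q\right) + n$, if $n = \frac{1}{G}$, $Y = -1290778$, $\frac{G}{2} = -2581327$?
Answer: $- \frac{6816704177187}{5162654} \approx -1.3204 \cdot 10^{6}$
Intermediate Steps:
$G = -5162654$ ($G = 2 \left(-2581327\right) = -5162654$)
$Q = - \frac{207267}{7}$ ($Q = - \frac{4}{7} + \frac{1}{7} \left(-207263\right) = - \frac{4}{7} - 29609 = - \frac{207267}{7} \approx -29610.0$)
$n = - \frac{1}{5162654}$ ($n = \frac{1}{-5162654} = - \frac{1}{5162654} \approx -1.937 \cdot 10^{-7}$)
$\left(Y + Q\right) + n = \left(-1290778 - \frac{207267}{7}\right) - \frac{1}{5162654} = - \frac{9242713}{7} - \frac{1}{5162654} = - \frac{6816704177187}{5162654}$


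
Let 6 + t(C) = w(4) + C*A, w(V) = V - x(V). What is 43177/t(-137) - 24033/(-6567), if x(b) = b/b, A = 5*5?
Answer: -67052745/7503892 ≈ -8.9357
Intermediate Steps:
A = 25
x(b) = 1
w(V) = -1 + V (w(V) = V - 1*1 = V - 1 = -1 + V)
t(C) = -3 + 25*C (t(C) = -6 + ((-1 + 4) + C*25) = -6 + (3 + 25*C) = -3 + 25*C)
43177/t(-137) - 24033/(-6567) = 43177/(-3 + 25*(-137)) - 24033/(-6567) = 43177/(-3 - 3425) - 24033*(-1/6567) = 43177/(-3428) + 8011/2189 = 43177*(-1/3428) + 8011/2189 = -43177/3428 + 8011/2189 = -67052745/7503892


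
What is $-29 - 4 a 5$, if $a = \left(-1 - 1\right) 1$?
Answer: $11$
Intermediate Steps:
$a = -2$ ($a = \left(-2\right) 1 = -2$)
$-29 - 4 a 5 = -29 - 4 \left(\left(-2\right) 5\right) = -29 - -40 = -29 + 40 = 11$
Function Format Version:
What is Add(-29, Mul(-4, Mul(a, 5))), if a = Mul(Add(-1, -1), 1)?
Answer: 11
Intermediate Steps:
a = -2 (a = Mul(-2, 1) = -2)
Add(-29, Mul(-4, Mul(a, 5))) = Add(-29, Mul(-4, Mul(-2, 5))) = Add(-29, Mul(-4, -10)) = Add(-29, 40) = 11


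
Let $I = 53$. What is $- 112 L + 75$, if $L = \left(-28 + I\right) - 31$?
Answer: $747$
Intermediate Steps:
$L = -6$ ($L = \left(-28 + 53\right) - 31 = 25 - 31 = -6$)
$- 112 L + 75 = \left(-112\right) \left(-6\right) + 75 = 672 + 75 = 747$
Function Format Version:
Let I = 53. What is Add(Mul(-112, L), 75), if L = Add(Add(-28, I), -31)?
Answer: 747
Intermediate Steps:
L = -6 (L = Add(Add(-28, 53), -31) = Add(25, -31) = -6)
Add(Mul(-112, L), 75) = Add(Mul(-112, -6), 75) = Add(672, 75) = 747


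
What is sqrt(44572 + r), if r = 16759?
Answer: sqrt(61331) ≈ 247.65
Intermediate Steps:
sqrt(44572 + r) = sqrt(44572 + 16759) = sqrt(61331)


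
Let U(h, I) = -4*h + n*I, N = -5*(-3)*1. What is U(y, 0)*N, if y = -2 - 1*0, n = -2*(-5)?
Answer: 120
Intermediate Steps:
n = 10
N = 15 (N = 15*1 = 15)
y = -2 (y = -2 + 0 = -2)
U(h, I) = -4*h + 10*I
U(y, 0)*N = (-4*(-2) + 10*0)*15 = (8 + 0)*15 = 8*15 = 120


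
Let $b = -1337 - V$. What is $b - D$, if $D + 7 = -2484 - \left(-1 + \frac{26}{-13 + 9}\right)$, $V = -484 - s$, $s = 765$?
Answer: $\frac{4791}{2} \approx 2395.5$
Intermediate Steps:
$V = -1249$ ($V = -484 - 765 = -1249$)
$D = - \frac{4967}{2}$ ($D = -7 - \left(2483 + \frac{26}{-13 + 9}\right) = -7 - \left(2483 - \frac{13}{2}\right) = -7 - \frac{4953}{2} = - \frac{4967}{2} \approx -2483.5$)
$b = -88$ ($b = -1337 - -1249 = -1337 + 1249 = -88$)
$b - D = -88 - - \frac{4967}{2} = -88 + \frac{4967}{2} = \frac{4791}{2}$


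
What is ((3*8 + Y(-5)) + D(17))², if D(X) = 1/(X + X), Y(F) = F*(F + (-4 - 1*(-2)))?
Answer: 4028049/1156 ≈ 3484.5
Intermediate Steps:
Y(F) = F*(-2 + F) (Y(F) = F*(F + (-4 + 2)) = F*(F - 2) = F*(-2 + F))
D(X) = 1/(2*X)
((3*8 + Y(-5)) + D(17))² = ((3*8 - 5*(-2 - 5)) + (½)/17)² = ((24 - 5*(-7)) + (½)*(1/17))² = ((24 + 35) + 1/34)² = (59 + 1/34)² = (2007/34)² = 4028049/1156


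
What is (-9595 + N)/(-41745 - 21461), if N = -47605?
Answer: 200/221 ≈ 0.90498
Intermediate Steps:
(-9595 + N)/(-41745 - 21461) = (-9595 - 47605)/(-41745 - 21461) = -57200/(-63206) = -57200*(-1/63206) = 200/221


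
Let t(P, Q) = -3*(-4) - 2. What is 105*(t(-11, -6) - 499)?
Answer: -51345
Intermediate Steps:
t(P, Q) = 10 (t(P, Q) = 12 - 2 = 10)
105*(t(-11, -6) - 499) = 105*(10 - 499) = 105*(-489) = -51345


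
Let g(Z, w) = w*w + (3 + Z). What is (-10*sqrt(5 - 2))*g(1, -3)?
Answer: -130*sqrt(3) ≈ -225.17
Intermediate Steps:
g(Z, w) = 3 + Z + w**2 (g(Z, w) = w**2 + (3 + Z) = 3 + Z + w**2)
(-10*sqrt(5 - 2))*g(1, -3) = (-10*sqrt(5 - 2))*(3 + 1 + (-3)**2) = (-10*sqrt(3))*(3 + 1 + 9) = -10*sqrt(3)*13 = -130*sqrt(3)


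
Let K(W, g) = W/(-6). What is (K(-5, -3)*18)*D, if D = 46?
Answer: 690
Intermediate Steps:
K(W, g) = -W/6 (K(W, g) = W*(-⅙) = -W/6)
(K(-5, -3)*18)*D = (-⅙*(-5)*18)*46 = ((⅚)*18)*46 = 15*46 = 690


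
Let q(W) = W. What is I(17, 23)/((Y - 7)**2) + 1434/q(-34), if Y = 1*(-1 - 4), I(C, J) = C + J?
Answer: -12821/306 ≈ -41.899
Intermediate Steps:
Y = -5 (Y = 1*(-5) = -5)
I(17, 23)/((Y - 7)**2) + 1434/q(-34) = (17 + 23)/((-5 - 7)**2) + 1434/(-34) = 40/((-12)**2) + 1434*(-1/34) = 40/144 - 717/17 = 40*(1/144) - 717/17 = 5/18 - 717/17 = -12821/306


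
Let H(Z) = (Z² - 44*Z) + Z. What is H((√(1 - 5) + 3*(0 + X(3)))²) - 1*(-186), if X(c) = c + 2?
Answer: 35924 + 23940*I ≈ 35924.0 + 23940.0*I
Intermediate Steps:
X(c) = 2 + c
H(Z) = Z² - 43*Z
H((√(1 - 5) + 3*(0 + X(3)))²) - 1*(-186) = (√(1 - 5) + 3*(0 + (2 + 3)))²*(-43 + (√(1 - 5) + 3*(0 + (2 + 3)))²) - 1*(-186) = (√(-4) + 3*(0 + 5))²*(-43 + (√(-4) + 3*(0 + 5))²) + 186 = (2*I + 3*5)²*(-43 + (2*I + 3*5)²) + 186 = (2*I + 15)²*(-43 + (2*I + 15)²) + 186 = (15 + 2*I)²*(-43 + (15 + 2*I)²) + 186 = 186 + (15 + 2*I)²*(-43 + (15 + 2*I)²)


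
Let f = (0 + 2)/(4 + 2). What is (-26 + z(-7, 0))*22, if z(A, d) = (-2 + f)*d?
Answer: -572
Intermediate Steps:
f = ⅓ (f = 2/6 = 2*(⅙) = ⅓ ≈ 0.33333)
z(A, d) = -5*d/3 (z(A, d) = (-2 + ⅓)*d = -5*d/3)
(-26 + z(-7, 0))*22 = (-26 - 5/3*0)*22 = (-26 + 0)*22 = -26*22 = -572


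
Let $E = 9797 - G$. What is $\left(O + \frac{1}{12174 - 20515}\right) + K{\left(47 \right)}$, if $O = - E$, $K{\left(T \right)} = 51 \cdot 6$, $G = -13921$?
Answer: $- \frac{195279493}{8341} \approx -23412.0$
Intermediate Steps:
$K{\left(T \right)} = 306$
$E = 23718$ ($E = 9797 - -13921 = 9797 + 13921 = 23718$)
$O = -23718$ ($O = \left(-1\right) 23718 = -23718$)
$\left(O + \frac{1}{12174 - 20515}\right) + K{\left(47 \right)} = \left(-23718 + \frac{1}{12174 - 20515}\right) + 306 = \left(-23718 + \frac{1}{-8341}\right) + 306 = \left(-23718 - \frac{1}{8341}\right) + 306 = - \frac{197831839}{8341} + 306 = - \frac{195279493}{8341}$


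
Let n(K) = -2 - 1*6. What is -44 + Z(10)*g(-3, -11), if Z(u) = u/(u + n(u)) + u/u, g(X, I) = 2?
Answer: -32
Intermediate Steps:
n(K) = -8 (n(K) = -2 - 6 = -8)
Z(u) = 1 + u/(-8 + u) (Z(u) = u/(u - 8) + u/u = u/(-8 + u) + 1 = 1 + u/(-8 + u))
-44 + Z(10)*g(-3, -11) = -44 + (2*(-4 + 10)/(-8 + 10))*2 = -44 + (2*6/2)*2 = -44 + (2*(1/2)*6)*2 = -44 + 6*2 = -44 + 12 = -32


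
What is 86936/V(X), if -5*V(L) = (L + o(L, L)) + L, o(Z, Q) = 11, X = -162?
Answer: 434680/313 ≈ 1388.8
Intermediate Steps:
V(L) = -11/5 - 2*L/5 (V(L) = -((L + 11) + L)/5 = -((11 + L) + L)/5 = -(11 + 2*L)/5 = -11/5 - 2*L/5)
86936/V(X) = 86936/(-11/5 - 2/5*(-162)) = 86936/(-11/5 + 324/5) = 86936/(313/5) = 86936*(5/313) = 434680/313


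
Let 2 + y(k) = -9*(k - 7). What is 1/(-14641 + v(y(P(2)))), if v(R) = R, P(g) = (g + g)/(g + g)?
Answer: -1/14589 ≈ -6.8545e-5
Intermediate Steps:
P(g) = 1 (P(g) = (2*g)/((2*g)) = (2*g)*(1/(2*g)) = 1)
y(k) = 61 - 9*k (y(k) = -2 - 9*(k - 7) = -2 - 9*(-7 + k) = -2 + (63 - 9*k) = 61 - 9*k)
1/(-14641 + v(y(P(2)))) = 1/(-14641 + (61 - 9*1)) = 1/(-14641 + (61 - 9)) = 1/(-14641 + 52) = 1/(-14589) = -1/14589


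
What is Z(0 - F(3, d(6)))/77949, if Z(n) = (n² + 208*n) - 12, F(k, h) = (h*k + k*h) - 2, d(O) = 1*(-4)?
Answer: 2024/25983 ≈ 0.077897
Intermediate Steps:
d(O) = -4
F(k, h) = -2 + 2*h*k (F(k, h) = (h*k + h*k) - 2 = 2*h*k - 2 = -2 + 2*h*k)
Z(n) = -12 + n² + 208*n
Z(0 - F(3, d(6)))/77949 = (-12 + (0 - (-2 + 2*(-4)*3))² + 208*(0 - (-2 + 2*(-4)*3)))/77949 = (-12 + (0 - (-2 - 24))² + 208*(0 - (-2 - 24)))*(1/77949) = (-12 + (0 - 1*(-26))² + 208*(0 - 1*(-26)))*(1/77949) = (-12 + (0 + 26)² + 208*(0 + 26))*(1/77949) = (-12 + 26² + 208*26)*(1/77949) = (-12 + 676 + 5408)*(1/77949) = 6072*(1/77949) = 2024/25983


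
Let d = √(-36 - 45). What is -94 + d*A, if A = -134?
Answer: -94 - 1206*I ≈ -94.0 - 1206.0*I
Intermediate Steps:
d = 9*I (d = √(-81) = 9*I ≈ 9.0*I)
-94 + d*A = -94 + (9*I)*(-134) = -94 - 1206*I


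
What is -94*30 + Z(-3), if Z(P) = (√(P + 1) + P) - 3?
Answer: -2826 + I*√2 ≈ -2826.0 + 1.4142*I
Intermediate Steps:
Z(P) = -3 + P + √(1 + P) (Z(P) = (√(1 + P) + P) - 3 = (P + √(1 + P)) - 3 = -3 + P + √(1 + P))
-94*30 + Z(-3) = -94*30 + (-3 - 3 + √(1 - 3)) = -2820 + (-3 - 3 + √(-2)) = -2820 + (-3 - 3 + I*√2) = -2820 + (-6 + I*√2) = -2826 + I*√2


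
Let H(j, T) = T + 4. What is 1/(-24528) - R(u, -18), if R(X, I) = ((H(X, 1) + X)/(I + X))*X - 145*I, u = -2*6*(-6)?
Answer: -22178763/8176 ≈ -2712.7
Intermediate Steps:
H(j, T) = 4 + T
u = 72 (u = -12*(-6) = 72)
R(X, I) = -145*I + X*(5 + X)/(I + X) (R(X, I) = (((4 + 1) + X)/(I + X))*X - 145*I = ((5 + X)/(I + X))*X - 145*I = X*(5 + X)/(I + X) - 145*I = -145*I + X*(5 + X)/(I + X))
1/(-24528) - R(u, -18) = 1/(-24528) - (72² - 145*(-18)² + 5*72 - 145*(-18)*72)/(-18 + 72) = -1/24528 - (5184 - 145*324 + 360 + 187920)/54 = -1/24528 - (5184 - 46980 + 360 + 187920)/54 = -1/24528 - 146484/54 = -1/24528 - 1*8138/3 = -1/24528 - 8138/3 = -22178763/8176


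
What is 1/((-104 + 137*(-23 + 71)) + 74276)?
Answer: 1/80748 ≈ 1.2384e-5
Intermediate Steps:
1/((-104 + 137*(-23 + 71)) + 74276) = 1/((-104 + 137*48) + 74276) = 1/((-104 + 6576) + 74276) = 1/(6472 + 74276) = 1/80748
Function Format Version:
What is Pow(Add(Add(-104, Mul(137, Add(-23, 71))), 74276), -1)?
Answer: Rational(1, 80748) ≈ 1.2384e-5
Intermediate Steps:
Pow(Add(Add(-104, Mul(137, Add(-23, 71))), 74276), -1) = Pow(Add(Add(-104, Mul(137, 48)), 74276), -1) = Pow(Add(Add(-104, 6576), 74276), -1) = Pow(Add(6472, 74276), -1) = Pow(80748, -1) = Rational(1, 80748)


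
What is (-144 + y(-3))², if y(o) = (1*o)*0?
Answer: 20736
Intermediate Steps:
y(o) = 0 (y(o) = o*0 = 0)
(-144 + y(-3))² = (-144 + 0)² = (-144)² = 20736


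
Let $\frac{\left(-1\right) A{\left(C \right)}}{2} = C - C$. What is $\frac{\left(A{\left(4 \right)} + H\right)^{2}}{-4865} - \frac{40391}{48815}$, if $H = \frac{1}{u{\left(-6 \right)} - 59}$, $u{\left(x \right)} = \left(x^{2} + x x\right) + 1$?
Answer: $- \frac{592530507}{716108540} \approx -0.82743$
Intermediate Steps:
$u{\left(x \right)} = 1 + 2 x^{2}$ ($u{\left(x \right)} = \left(x^{2} + x^{2}\right) + 1 = 2 x^{2} + 1 = 1 + 2 x^{2}$)
$H = \frac{1}{14}$ ($H = \frac{1}{\left(1 + 2 \left(-6\right)^{2}\right) - 59} = \frac{1}{\left(1 + 2 \cdot 36\right) - 59} = \frac{1}{\left(1 + 72\right) - 59} = \frac{1}{73 - 59} = \frac{1}{14} \approx 0.071429$)
$A{\left(C \right)} = 0$ ($A{\left(C \right)} = - 2 \left(C - C\right) = \left(-2\right) 0 = 0$)
$\frac{\left(A{\left(4 \right)} + H\right)^{2}}{-4865} - \frac{40391}{48815} = \frac{\left(0 + \frac{1}{14}\right)^{2}}{-4865} - \frac{40391}{48815} = \left(\frac{1}{14}\right)^{2} \left(- \frac{1}{4865}\right) - \frac{3107}{3755} = \frac{1}{196} \left(- \frac{1}{4865}\right) - \frac{3107}{3755} = - \frac{1}{953540} - \frac{3107}{3755} = - \frac{592530507}{716108540}$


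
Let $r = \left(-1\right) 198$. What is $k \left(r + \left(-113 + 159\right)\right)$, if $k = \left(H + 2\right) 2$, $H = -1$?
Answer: $-304$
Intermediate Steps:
$r = -198$
$k = 2$ ($k = \left(-1 + 2\right) 2 = 1 \cdot 2 = 2$)
$k \left(r + \left(-113 + 159\right)\right) = 2 \left(-198 + \left(-113 + 159\right)\right) = 2 \left(-198 + 46\right) = 2 \left(-152\right) = -304$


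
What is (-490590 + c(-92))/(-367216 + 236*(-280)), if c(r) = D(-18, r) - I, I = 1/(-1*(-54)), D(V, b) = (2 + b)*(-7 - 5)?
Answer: 26433541/23397984 ≈ 1.1297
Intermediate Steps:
D(V, b) = -24 - 12*b (D(V, b) = (2 + b)*(-12) = -24 - 12*b)
I = 1/54 ≈ 0.018519
c(r) = -1297/54 - 12*r (c(r) = (-24 - 12*r) - 1*1/54 = (-24 - 12*r) - 1/54 = -1297/54 - 12*r)
(-490590 + c(-92))/(-367216 + 236*(-280)) = (-490590 + (-1297/54 - 12*(-92)))/(-367216 + 236*(-280)) = (-490590 + (-1297/54 + 1104))/(-367216 - 66080) = (-490590 + 58319/54)/(-433296) = -26433541/54*(-1/433296) = 26433541/23397984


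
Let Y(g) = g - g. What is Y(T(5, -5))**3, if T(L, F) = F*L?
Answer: 0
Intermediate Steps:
Y(g) = 0
Y(T(5, -5))**3 = 0**3 = 0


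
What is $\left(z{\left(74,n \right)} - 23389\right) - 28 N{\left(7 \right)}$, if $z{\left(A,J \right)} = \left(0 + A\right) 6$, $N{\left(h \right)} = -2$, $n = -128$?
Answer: $-22889$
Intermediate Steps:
$z{\left(A,J \right)} = 6 A$ ($z{\left(A,J \right)} = A 6 = 6 A$)
$\left(z{\left(74,n \right)} - 23389\right) - 28 N{\left(7 \right)} = \left(6 \cdot 74 - 23389\right) - -56 = \left(444 - 23389\right) + 56 = -22945 + 56 = -22889$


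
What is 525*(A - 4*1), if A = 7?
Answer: 1575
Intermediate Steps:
525*(A - 4*1) = 525*(7 - 4*1) = 525*(7 - 4) = 525*3 = 1575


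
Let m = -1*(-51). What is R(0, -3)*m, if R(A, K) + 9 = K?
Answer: -612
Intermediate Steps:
m = 51
R(A, K) = -9 + K
R(0, -3)*m = (-9 - 3)*51 = -12*51 = -612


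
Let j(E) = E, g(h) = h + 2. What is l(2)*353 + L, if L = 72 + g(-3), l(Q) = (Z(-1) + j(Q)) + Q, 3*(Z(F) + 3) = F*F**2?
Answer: 919/3 ≈ 306.33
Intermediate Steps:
g(h) = 2 + h
Z(F) = -3 + F**3/3 (Z(F) = -3 + (F*F**2)/3 = -3 + F**3/3)
l(Q) = -10/3 + 2*Q (l(Q) = ((-3 + (1/3)*(-1)**3) + Q) + Q = ((-3 + (1/3)*(-1)) + Q) + Q = ((-3 - 1/3) + Q) + Q = (-10/3 + Q) + Q = -10/3 + 2*Q)
L = 71 (L = 72 + (2 - 3) = 72 - 1 = 71)
l(2)*353 + L = (-10/3 + 2*2)*353 + 71 = (-10/3 + 4)*353 + 71 = (2/3)*353 + 71 = 706/3 + 71 = 919/3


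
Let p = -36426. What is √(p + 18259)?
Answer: I*√18167 ≈ 134.78*I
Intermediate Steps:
√(p + 18259) = √(-36426 + 18259) = √(-18167) = I*√18167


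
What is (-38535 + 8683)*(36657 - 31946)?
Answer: -140632772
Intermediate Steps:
(-38535 + 8683)*(36657 - 31946) = -29852*4711 = -140632772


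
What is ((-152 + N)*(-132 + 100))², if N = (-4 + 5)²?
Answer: 23348224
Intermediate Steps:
N = 1 (N = 1² = 1)
((-152 + N)*(-132 + 100))² = ((-152 + 1)*(-132 + 100))² = (-151*(-32))² = 4832² = 23348224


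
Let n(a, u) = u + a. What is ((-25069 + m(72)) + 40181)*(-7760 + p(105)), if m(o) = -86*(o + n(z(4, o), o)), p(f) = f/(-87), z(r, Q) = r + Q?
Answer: 857085600/29 ≈ 2.9555e+7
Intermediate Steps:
z(r, Q) = Q + r
n(a, u) = a + u
p(f) = -f/87 (p(f) = f*(-1/87) = -f/87)
m(o) = -344 - 258*o (m(o) = -86*(o + ((o + 4) + o)) = -86*(o + ((4 + o) + o)) = -86*(o + (4 + 2*o)) = -86*(4 + 3*o) = -344 - 258*o)
((-25069 + m(72)) + 40181)*(-7760 + p(105)) = ((-25069 + (-344 - 258*72)) + 40181)*(-7760 - 1/87*105) = ((-25069 + (-344 - 18576)) + 40181)*(-7760 - 35/29) = ((-25069 - 18920) + 40181)*(-225075/29) = (-43989 + 40181)*(-225075/29) = -3808*(-225075/29) = 857085600/29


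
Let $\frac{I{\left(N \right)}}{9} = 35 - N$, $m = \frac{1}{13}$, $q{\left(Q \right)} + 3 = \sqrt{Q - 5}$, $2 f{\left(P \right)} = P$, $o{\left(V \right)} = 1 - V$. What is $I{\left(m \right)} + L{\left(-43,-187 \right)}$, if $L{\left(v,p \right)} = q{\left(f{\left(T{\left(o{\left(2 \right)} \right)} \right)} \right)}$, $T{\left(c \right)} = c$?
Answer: $\frac{4047}{13} + \frac{i \sqrt{22}}{2} \approx 311.31 + 2.3452 i$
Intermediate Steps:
$f{\left(P \right)} = \frac{P}{2}$
$q{\left(Q \right)} = -3 + \sqrt{-5 + Q}$ ($q{\left(Q \right)} = -3 + \sqrt{Q - 5} = -3 + \sqrt{-5 + Q}$)
$m = \frac{1}{13} \approx 0.076923$
$L{\left(v,p \right)} = -3 + \frac{i \sqrt{22}}{2}$ ($L{\left(v,p \right)} = -3 + \sqrt{-5 + \frac{1 - 2}{2}} = -3 + \sqrt{-5 + \frac{1}{2} \left(-1\right)} = -3 + \sqrt{-5 - \frac{1}{2}} = -3 + \sqrt{- \frac{11}{2}} = -3 + \frac{i \sqrt{22}}{2}$)
$I{\left(N \right)} = 315 - 9 N$ ($I{\left(N \right)} = 9 \left(35 - N\right) = 315 - 9 N$)
$I{\left(m \right)} + L{\left(-43,-187 \right)} = \left(315 - \frac{9}{13}\right) - \left(3 - \frac{i \sqrt{22}}{2}\right) = \frac{4086}{13} - \left(3 - \frac{i \sqrt{22}}{2}\right) = \frac{4047}{13} + \frac{i \sqrt{22}}{2}$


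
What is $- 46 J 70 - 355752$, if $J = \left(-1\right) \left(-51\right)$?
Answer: $-519972$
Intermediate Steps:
$J = 51$
$- 46 J 70 - 355752 = \left(-46\right) 51 \cdot 70 - 355752 = \left(-2346\right) 70 - 355752 = -164220 - 355752 = -519972$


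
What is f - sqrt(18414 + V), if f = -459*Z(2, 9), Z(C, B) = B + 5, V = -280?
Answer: -6426 - sqrt(18134) ≈ -6560.7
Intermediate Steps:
Z(C, B) = 5 + B
f = -6426 (f = -459*(5 + 9) = -459*14 = -6426)
f - sqrt(18414 + V) = -6426 - sqrt(18414 - 280) = -6426 - sqrt(18134)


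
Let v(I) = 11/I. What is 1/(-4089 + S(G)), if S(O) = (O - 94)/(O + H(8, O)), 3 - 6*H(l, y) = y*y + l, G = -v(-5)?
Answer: -14/59541 ≈ -0.00023513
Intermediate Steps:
G = 11/5 (G = -11/(-5) = -11*(-1)/5 = -1*(-11/5) = 11/5 ≈ 2.2000)
H(l, y) = 1/2 - l/6 - y**2/6 (H(l, y) = 1/2 - (y*y + l)/6 = 1/2 - (y**2 + l)/6 = 1/2 - (l + y**2)/6 = 1/2 + (-l/6 - y**2/6) = 1/2 - l/6 - y**2/6)
S(O) = (-94 + O)/(-5/6 + O - O**2/6) (S(O) = (O - 94)/(O + (1/2 - 1/6*8 - O**2/6)) = (-94 + O)/(O + (1/2 - 4/3 - O**2/6)) = (-94 + O)/(O + (-5/6 - O**2/6)) = (-94 + O)/(-5/6 + O - O**2/6))
1/(-4089 + S(G)) = 1/(-4089 + 6*(94 - 1*11/5)/(5 + (11/5)**2 - 6*11/5)) = 1/(-4089 + 6*(94 - 11/5)/(5 + 121/25 - 66/5)) = 1/(-4089 + 6*(459/5)/(-84/25)) = 1/(-4089 + 6*(-25/84)*(459/5)) = 1/(-4089 - 2295/14) = 1/(-59541/14) = -14/59541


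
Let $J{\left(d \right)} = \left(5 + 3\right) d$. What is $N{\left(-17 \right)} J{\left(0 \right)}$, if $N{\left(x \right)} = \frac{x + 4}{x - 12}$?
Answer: $0$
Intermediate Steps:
$J{\left(d \right)} = 8 d$
$N{\left(x \right)} = \frac{4 + x}{-12 + x}$
$N{\left(-17 \right)} J{\left(0 \right)} = \frac{4 - 17}{-12 - 17} \cdot 8 \cdot 0 = \frac{1}{-29} \left(-13\right) 0 = \left(- \frac{1}{29}\right) \left(-13\right) 0 = \frac{13}{29} \cdot 0 = 0$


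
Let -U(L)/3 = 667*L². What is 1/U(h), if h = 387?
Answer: -1/299687769 ≈ -3.3368e-9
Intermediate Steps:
U(L) = -2001*L²
1/U(h) = 1/(-2001*387²) = 1/(-2001*149769) = 1/(-299687769) = -1/299687769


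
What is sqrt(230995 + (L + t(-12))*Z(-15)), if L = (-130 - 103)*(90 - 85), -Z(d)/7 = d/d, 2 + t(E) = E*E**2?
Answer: 2*sqrt(62815) ≈ 501.26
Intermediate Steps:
t(E) = -2 + E**3 (t(E) = -2 + E*E**2 = -2 + E**3)
Z(d) = -7 (Z(d) = -7*d/d = -7*1 = -7)
L = -1165 (L = -233*5 = -1165)
sqrt(230995 + (L + t(-12))*Z(-15)) = sqrt(230995 + (-1165 + (-2 + (-12)**3))*(-7)) = sqrt(230995 + (-1165 + (-2 - 1728))*(-7)) = sqrt(230995 + (-1165 - 1730)*(-7)) = sqrt(230995 - 2895*(-7)) = sqrt(230995 + 20265) = sqrt(251260) = 2*sqrt(62815)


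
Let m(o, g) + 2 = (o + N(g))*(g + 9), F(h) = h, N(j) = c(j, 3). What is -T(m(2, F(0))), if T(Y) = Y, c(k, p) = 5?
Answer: -61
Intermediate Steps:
N(j) = 5
m(o, g) = -2 + (5 + o)*(9 + g) (m(o, g) = -2 + (o + 5)*(g + 9) = -2 + (5 + o)*(9 + g))
-T(m(2, F(0))) = -(43 + 5*0 + 9*2 + 0*2) = -(43 + 0 + 18 + 0) = -1*61 = -61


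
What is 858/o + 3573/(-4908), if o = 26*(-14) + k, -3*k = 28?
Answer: -693123/229040 ≈ -3.0262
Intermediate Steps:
k = -28/3 (k = -⅓*28 = -28/3 ≈ -9.3333)
o = -1120/3 (o = 26*(-14) - 28/3 = -364 - 28/3 = -1120/3 ≈ -373.33)
858/o + 3573/(-4908) = 858/(-1120/3) + 3573/(-4908) = 858*(-3/1120) + 3573*(-1/4908) = -1287/560 - 1191/1636 = -693123/229040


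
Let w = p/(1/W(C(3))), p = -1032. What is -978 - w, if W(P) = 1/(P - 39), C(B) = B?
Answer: -3020/3 ≈ -1006.7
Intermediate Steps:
W(P) = 1/(-39 + P)
w = 86/3 (w = -1032/(-39 + 3) = -1032/(-36) = -1032*(-1/36) = 86/3 ≈ 28.667)
-978 - w = -978 - 1*86/3 = -978 - 86/3 = -3020/3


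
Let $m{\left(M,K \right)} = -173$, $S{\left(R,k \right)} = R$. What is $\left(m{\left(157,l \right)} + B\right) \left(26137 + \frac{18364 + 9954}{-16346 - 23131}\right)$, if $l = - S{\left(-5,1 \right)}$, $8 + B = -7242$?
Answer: $- \frac{7658918016113}{39477} \approx -1.9401 \cdot 10^{8}$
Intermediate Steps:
$B = -7250$ ($B = -8 - 7242 = -7250$)
$l = 5$ ($l = \left(-1\right) \left(-5\right) = 5$)
$\left(m{\left(157,l \right)} + B\right) \left(26137 + \frac{18364 + 9954}{-16346 - 23131}\right) = \left(-173 - 7250\right) \left(26137 + \frac{18364 + 9954}{-16346 - 23131}\right) = - 7423 \left(26137 + \frac{28318}{-39477}\right) = - 7423 \left(26137 + 28318 \left(- \frac{1}{39477}\right)\right) = - 7423 \left(26137 - \frac{28318}{39477}\right) = \left(-7423\right) \frac{1031782031}{39477} = - \frac{7658918016113}{39477}$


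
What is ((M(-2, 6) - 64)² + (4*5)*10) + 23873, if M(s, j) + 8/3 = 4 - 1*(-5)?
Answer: 246586/9 ≈ 27398.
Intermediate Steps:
M(s, j) = 19/3 (M(s, j) = -8/3 + (4 - 1*(-5)) = -8/3 + (4 + 5) = -8/3 + 9 = 19/3)
((M(-2, 6) - 64)² + (4*5)*10) + 23873 = ((19/3 - 64)² + (4*5)*10) + 23873 = ((-173/3)² + 20*10) + 23873 = (29929/9 + 200) + 23873 = 31729/9 + 23873 = 246586/9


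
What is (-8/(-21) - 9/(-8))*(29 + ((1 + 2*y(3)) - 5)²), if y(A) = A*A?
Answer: 18975/56 ≈ 338.84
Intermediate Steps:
y(A) = A²
(-8/(-21) - 9/(-8))*(29 + ((1 + 2*y(3)) - 5)²) = (-8/(-21) - 9/(-8))*(29 + ((1 + 2*3²) - 5)²) = (-8*(-1/21) - 9*(-⅛))*(29 + ((1 + 2*9) - 5)²) = (8/21 + 9/8)*(29 + ((1 + 18) - 5)²) = 253*(29 + (19 - 5)²)/168 = 253*(29 + 14²)/168 = 253*(29 + 196)/168 = (253/168)*225 = 18975/56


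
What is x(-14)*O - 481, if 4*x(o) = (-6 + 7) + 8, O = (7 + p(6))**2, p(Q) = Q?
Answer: -403/4 ≈ -100.75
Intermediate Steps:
O = 169 (O = (7 + 6)**2 = 13**2 = 169)
x(o) = 9/4 (x(o) = ((-6 + 7) + 8)/4 = (1 + 8)/4 = (1/4)*9 = 9/4)
x(-14)*O - 481 = (9/4)*169 - 481 = 1521/4 - 481 = -403/4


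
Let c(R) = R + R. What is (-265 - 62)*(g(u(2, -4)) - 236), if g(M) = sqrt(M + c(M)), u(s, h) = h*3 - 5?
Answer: 77172 - 327*I*sqrt(51) ≈ 77172.0 - 2335.2*I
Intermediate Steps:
c(R) = 2*R
u(s, h) = -5 + 3*h (u(s, h) = 3*h - 5 = -5 + 3*h)
g(M) = sqrt(3)*sqrt(M) (g(M) = sqrt(M + 2*M) = sqrt(3*M) = sqrt(3)*sqrt(M))
(-265 - 62)*(g(u(2, -4)) - 236) = (-265 - 62)*(sqrt(3)*sqrt(-5 + 3*(-4)) - 236) = -327*(sqrt(3)*sqrt(-5 - 12) - 236) = -327*(sqrt(3)*sqrt(-17) - 236) = -327*(sqrt(3)*(I*sqrt(17)) - 236) = -327*(I*sqrt(51) - 236) = -327*(-236 + I*sqrt(51)) = 77172 - 327*I*sqrt(51)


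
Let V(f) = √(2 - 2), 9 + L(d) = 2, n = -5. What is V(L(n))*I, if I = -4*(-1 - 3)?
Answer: 0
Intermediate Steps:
L(d) = -7 (L(d) = -9 + 2 = -7)
I = 16 (I = -4*(-4) = 16)
V(f) = 0 (V(f) = √0 = 0)
V(L(n))*I = 0*16 = 0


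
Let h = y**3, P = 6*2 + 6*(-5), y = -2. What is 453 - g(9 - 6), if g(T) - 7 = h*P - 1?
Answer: 303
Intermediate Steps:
P = -18 (P = 12 - 30 = -18)
h = -8 (h = (-2)**3 = -8)
g(T) = 150 (g(T) = 7 + (-8*(-18) - 1) = 7 + (144 - 1) = 7 + 143 = 150)
453 - g(9 - 6) = 453 - 1*150 = 453 - 150 = 303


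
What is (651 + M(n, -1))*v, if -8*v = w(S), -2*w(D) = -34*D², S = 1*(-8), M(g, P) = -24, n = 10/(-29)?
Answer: -85272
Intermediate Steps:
n = -10/29 (n = 10*(-1/29) = -10/29 ≈ -0.34483)
S = -8
w(D) = 17*D² (w(D) = -(-17)*D² = 17*D²)
v = -136 (v = -17*(-8)²/8 = -17*64/8 = -⅛*1088 = -136)
(651 + M(n, -1))*v = (651 - 24)*(-136) = 627*(-136) = -85272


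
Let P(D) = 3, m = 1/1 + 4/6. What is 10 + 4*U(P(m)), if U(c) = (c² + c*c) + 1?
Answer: 86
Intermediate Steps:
m = 5/3 (m = 1*1 + 4*(⅙) = 1 + ⅔ = 5/3 ≈ 1.6667)
U(c) = 1 + 2*c² (U(c) = (c² + c²) + 1 = 2*c² + 1 = 1 + 2*c²)
10 + 4*U(P(m)) = 10 + 4*(1 + 2*3²) = 10 + 4*(1 + 2*9) = 10 + 4*(1 + 18) = 10 + 4*19 = 10 + 76 = 86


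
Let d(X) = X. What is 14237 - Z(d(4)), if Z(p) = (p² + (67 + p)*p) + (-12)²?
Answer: 13793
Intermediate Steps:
Z(p) = 144 + p² + p*(67 + p) (Z(p) = (p² + p*(67 + p)) + 144 = 144 + p² + p*(67 + p))
14237 - Z(d(4)) = 14237 - (144 + 2*4² + 67*4) = 14237 - (144 + 2*16 + 268) = 14237 - (144 + 32 + 268) = 14237 - 1*444 = 14237 - 444 = 13793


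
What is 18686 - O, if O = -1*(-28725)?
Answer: -10039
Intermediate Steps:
O = 28725
18686 - O = 18686 - 1*28725 = 18686 - 28725 = -10039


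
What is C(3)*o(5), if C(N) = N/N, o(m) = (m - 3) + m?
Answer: 7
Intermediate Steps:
o(m) = -3 + 2*m (o(m) = (-3 + m) + m = -3 + 2*m)
C(N) = 1
C(3)*o(5) = 1*(-3 + 2*5) = 1*(-3 + 10) = 1*7 = 7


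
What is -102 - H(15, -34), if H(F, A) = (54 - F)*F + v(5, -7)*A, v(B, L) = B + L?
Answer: -755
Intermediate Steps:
H(F, A) = -2*A + F*(54 - F) (H(F, A) = (54 - F)*F + (5 - 7)*A = F*(54 - F) - 2*A = -2*A + F*(54 - F))
-102 - H(15, -34) = -102 - (-1*15² - 2*(-34) + 54*15) = -102 - (-1*225 + 68 + 810) = -102 - (-225 + 68 + 810) = -102 - 1*653 = -102 - 653 = -755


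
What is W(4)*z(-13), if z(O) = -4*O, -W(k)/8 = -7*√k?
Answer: 5824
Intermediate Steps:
W(k) = 56*√k (W(k) = -(-56)*√k = 56*√k)
W(4)*z(-13) = (56*√4)*(-4*(-13)) = (56*2)*52 = 112*52 = 5824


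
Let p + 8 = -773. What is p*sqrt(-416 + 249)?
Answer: -781*I*sqrt(167) ≈ -10093.0*I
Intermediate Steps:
p = -781 (p = -8 - 773 = -781)
p*sqrt(-416 + 249) = -781*sqrt(-416 + 249) = -781*I*sqrt(167)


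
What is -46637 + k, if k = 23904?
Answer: -22733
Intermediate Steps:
-46637 + k = -46637 + 23904 = -22733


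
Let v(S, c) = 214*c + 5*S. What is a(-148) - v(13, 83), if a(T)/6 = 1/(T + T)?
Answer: -2638399/148 ≈ -17827.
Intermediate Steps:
v(S, c) = 5*S + 214*c
a(T) = 3/T (a(T) = 6/(T + T) = 6/((2*T)) = 6*(1/(2*T)) = 3/T)
a(-148) - v(13, 83) = 3/(-148) - (5*13 + 214*83) = 3*(-1/148) - (65 + 17762) = -3/148 - 1*17827 = -3/148 - 17827 = -2638399/148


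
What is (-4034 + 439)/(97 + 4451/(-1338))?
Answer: -962022/25067 ≈ -38.378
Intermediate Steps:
(-4034 + 439)/(97 + 4451/(-1338)) = -3595/(97 + 4451*(-1/1338)) = -3595/(97 - 4451/1338) = -3595/125335/1338 = -3595*1338/125335 = -962022/25067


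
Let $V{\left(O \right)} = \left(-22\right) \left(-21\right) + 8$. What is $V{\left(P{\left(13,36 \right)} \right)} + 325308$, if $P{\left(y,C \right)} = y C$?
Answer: $325778$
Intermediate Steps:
$P{\left(y,C \right)} = C y$
$V{\left(O \right)} = 470$ ($V{\left(O \right)} = 462 + 8 = 470$)
$V{\left(P{\left(13,36 \right)} \right)} + 325308 = 470 + 325308 = 325778$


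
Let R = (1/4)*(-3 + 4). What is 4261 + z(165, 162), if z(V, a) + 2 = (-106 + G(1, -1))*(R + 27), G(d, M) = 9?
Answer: 6463/4 ≈ 1615.8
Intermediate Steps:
R = ¼ (R = (1*(¼))*1 = (¼)*1 = ¼ ≈ 0.25000)
z(V, a) = -10581/4 (z(V, a) = -2 + (-106 + 9)*(¼ + 27) = -2 - 97*109/4 = -2 - 10573/4 = -10581/4)
4261 + z(165, 162) = 4261 - 10581/4 = 6463/4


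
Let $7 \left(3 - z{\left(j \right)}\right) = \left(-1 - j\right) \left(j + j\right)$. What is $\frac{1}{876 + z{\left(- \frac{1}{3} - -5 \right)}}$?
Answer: $\frac{9}{7979} \approx 0.001128$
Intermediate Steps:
$z{\left(j \right)} = 3 - \frac{2 j \left(-1 - j\right)}{7}$ ($z{\left(j \right)} = 3 - \frac{\left(-1 - j\right) \left(j + j\right)}{7} = 3 - \frac{\left(-1 - j\right) 2 j}{7} = 3 - \frac{2 j \left(-1 - j\right)}{7}$)
$\frac{1}{876 + z{\left(- \frac{1}{3} - -5 \right)}} = \frac{1}{876 + \left(3 + \frac{2 \left(- \frac{1}{3} - -5\right)}{7} + \frac{2 \left(- \frac{1}{3} - -5\right)^{2}}{7}\right)} = \frac{1}{876 + \left(3 + \frac{2 \left(\left(-1\right) \frac{1}{3} + 5\right)}{7} + \frac{2 \left(\left(-1\right) \frac{1}{3} + 5\right)^{2}}{7}\right)} = \frac{1}{876 + \left(3 + \frac{2 \left(- \frac{1}{3} + 5\right)}{7} + \frac{2 \left(- \frac{1}{3} + 5\right)^{2}}{7}\right)} = \frac{1}{876 + \left(3 + \frac{2}{7} \cdot \frac{14}{3} + \frac{2 \left(\frac{14}{3}\right)^{2}}{7}\right)} = \frac{1}{876 + \left(3 + \frac{4}{3} + \frac{2}{7} \cdot \frac{196}{9}\right)} = \frac{1}{876 + \left(3 + \frac{4}{3} + \frac{56}{9}\right)} = \frac{1}{876 + \frac{95}{9}} = \frac{1}{\frac{7979}{9}} = \frac{9}{7979}$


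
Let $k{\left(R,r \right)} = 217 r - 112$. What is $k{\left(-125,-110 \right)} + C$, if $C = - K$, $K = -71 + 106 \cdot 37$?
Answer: $-27833$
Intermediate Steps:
$K = 3851$ ($K = -71 + 3922 = 3851$)
$k{\left(R,r \right)} = -112 + 217 r$
$C = -3851$ ($C = \left(-1\right) 3851 = -3851$)
$k{\left(-125,-110 \right)} + C = \left(-112 + 217 \left(-110\right)\right) - 3851 = \left(-112 - 23870\right) - 3851 = -23982 - 3851 = -27833$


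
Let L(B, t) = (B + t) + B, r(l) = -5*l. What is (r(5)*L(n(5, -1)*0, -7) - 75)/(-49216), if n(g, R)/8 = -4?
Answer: -25/12304 ≈ -0.0020319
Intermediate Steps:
n(g, R) = -32 (n(g, R) = 8*(-4) = -32)
L(B, t) = t + 2*B
(r(5)*L(n(5, -1)*0, -7) - 75)/(-49216) = ((-5*5)*(-7 + 2*(-32*0)) - 75)/(-49216) = (-25*(-7 + 2*0) - 75)*(-1/49216) = (-25*(-7 + 0) - 75)*(-1/49216) = (-25*(-7) - 75)*(-1/49216) = (175 - 75)*(-1/49216) = 100*(-1/49216) = -25/12304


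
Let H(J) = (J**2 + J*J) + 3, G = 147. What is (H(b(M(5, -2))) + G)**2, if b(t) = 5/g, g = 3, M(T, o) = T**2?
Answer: 1960000/81 ≈ 24198.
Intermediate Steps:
b(t) = 5/3
H(J) = 3 + 2*J**2 (H(J) = (J**2 + J**2) + 3 = 2*J**2 + 3 = 3 + 2*J**2)
(H(b(M(5, -2))) + G)**2 = ((3 + 2*(5/3)**2) + 147)**2 = ((3 + 2*(25/9)) + 147)**2 = ((3 + 50/9) + 147)**2 = (77/9 + 147)**2 = (1400/9)**2 = 1960000/81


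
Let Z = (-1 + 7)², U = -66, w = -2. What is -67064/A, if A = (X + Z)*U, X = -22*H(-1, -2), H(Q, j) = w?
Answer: 8383/660 ≈ 12.702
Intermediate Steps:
H(Q, j) = -2
Z = 36 (Z = 6² = 36)
X = 44 (X = -22*(-2) = 44)
A = -5280 (A = (44 + 36)*(-66) = 80*(-66) = -5280)
-67064/A = -67064/(-5280) = -67064*(-1/5280) = 8383/660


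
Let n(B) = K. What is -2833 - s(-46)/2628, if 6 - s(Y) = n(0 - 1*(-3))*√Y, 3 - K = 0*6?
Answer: -1240855/438 + I*√46/876 ≈ -2833.0 + 0.0077424*I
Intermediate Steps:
K = 3 (K = 3 - 0*6 = 3 - 1*0 = 3 + 0 = 3)
n(B) = 3
s(Y) = 6 - 3*√Y
-2833 - s(-46)/2628 = -2833 - (6 - 3*I*√46)/2628 = -2833 - (1/438 - I*√46/876) = -2833 + (-1/438 + I*√46/876) = -1240855/438 + I*√46/876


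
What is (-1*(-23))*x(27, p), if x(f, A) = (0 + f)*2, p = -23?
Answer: 1242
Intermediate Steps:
x(f, A) = 2*f (x(f, A) = f*2 = 2*f)
(-1*(-23))*x(27, p) = (-1*(-23))*(2*27) = 23*54 = 1242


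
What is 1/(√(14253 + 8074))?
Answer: √22327/22327 ≈ 0.0066924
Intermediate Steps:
1/(√(14253 + 8074)) = 1/(√22327) = √22327/22327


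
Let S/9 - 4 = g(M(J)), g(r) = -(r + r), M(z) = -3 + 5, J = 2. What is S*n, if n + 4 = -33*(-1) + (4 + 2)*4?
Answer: 0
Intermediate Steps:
M(z) = 2
g(r) = -2*r
S = 0 (S = 36 + 9*(-2*2) = 36 + 9*(-4) = 36 - 36 = 0)
n = 53 (n = -4 + (-33*(-1) + (4 + 2)*4) = -4 + (33 + 6*4) = -4 + (33 + 24) = -4 + 57 = 53)
S*n = 0*53 = 0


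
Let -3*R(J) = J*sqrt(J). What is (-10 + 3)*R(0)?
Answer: 0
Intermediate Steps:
R(J) = -J**(3/2)/3 (R(J) = -J*sqrt(J)/3 = -J**(3/2)/3)
(-10 + 3)*R(0) = (-10 + 3)*(-0**(3/2)/3) = -(-7)*0/3 = -7*0 = 0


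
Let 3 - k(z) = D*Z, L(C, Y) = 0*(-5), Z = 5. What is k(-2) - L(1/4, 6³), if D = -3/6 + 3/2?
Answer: -2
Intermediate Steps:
D = 1 (D = -3*⅙ + 3*(½) = -½ + 3/2 = 1)
L(C, Y) = 0
k(z) = -2 (k(z) = 3 - 5 = -2)
k(-2) - L(1/4, 6³) = -2 - 1*0 = -2 + 0 = -2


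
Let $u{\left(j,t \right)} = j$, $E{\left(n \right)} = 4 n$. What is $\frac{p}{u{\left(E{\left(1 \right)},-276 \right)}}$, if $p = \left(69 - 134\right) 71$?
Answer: $- \frac{4615}{4} \approx -1153.8$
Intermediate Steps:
$p = -4615$ ($p = \left(-65\right) 71 = -4615$)
$\frac{p}{u{\left(E{\left(1 \right)},-276 \right)}} = - \frac{4615}{4 \cdot 1} = - \frac{4615}{4}$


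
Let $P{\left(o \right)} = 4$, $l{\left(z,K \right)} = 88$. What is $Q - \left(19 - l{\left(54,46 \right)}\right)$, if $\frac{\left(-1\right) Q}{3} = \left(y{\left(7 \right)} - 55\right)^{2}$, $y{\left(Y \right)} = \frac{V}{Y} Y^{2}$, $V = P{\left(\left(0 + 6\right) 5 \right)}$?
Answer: $-2118$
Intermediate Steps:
$V = 4$
$y{\left(Y \right)} = 4 Y$ ($y{\left(Y \right)} = \frac{4}{Y} Y^{2} = 4 Y$)
$Q = -2187$ ($Q = - 3 \left(4 \cdot 7 - 55\right)^{2} = - 3 \left(28 - 55\right)^{2} = - 3 \left(-27\right)^{2} = \left(-3\right) 729 = -2187$)
$Q - \left(19 - l{\left(54,46 \right)}\right) = -2187 - \left(19 - 88\right) = -2187 - -69 = -2187 + 69 = -2118$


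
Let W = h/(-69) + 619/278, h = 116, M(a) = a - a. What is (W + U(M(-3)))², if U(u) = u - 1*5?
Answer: 7301189809/367949124 ≈ 19.843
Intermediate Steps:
M(a) = 0
U(u) = -5 + u (U(u) = u - 5 = -5 + u)
W = 10463/19182 (W = 116/(-69) + 619/278 = 116*(-1/69) + 619*(1/278) = -116/69 + 619/278 = 10463/19182 ≈ 0.54546)
(W + U(M(-3)))² = (10463/19182 + (-5 + 0))² = (10463/19182 - 5)² = (-85447/19182)² = 7301189809/367949124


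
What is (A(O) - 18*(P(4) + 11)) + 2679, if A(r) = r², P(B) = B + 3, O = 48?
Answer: 4659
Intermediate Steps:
P(B) = 3 + B
(A(O) - 18*(P(4) + 11)) + 2679 = (48² - 18*((3 + 4) + 11)) + 2679 = (2304 - 18*(7 + 11)) + 2679 = (2304 - 18*18) + 2679 = (2304 - 324) + 2679 = 1980 + 2679 = 4659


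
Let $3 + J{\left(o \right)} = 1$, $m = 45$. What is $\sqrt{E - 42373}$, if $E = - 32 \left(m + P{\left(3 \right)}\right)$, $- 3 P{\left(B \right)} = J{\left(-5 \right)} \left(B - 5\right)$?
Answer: $\frac{i \sqrt{393933}}{3} \approx 209.21 i$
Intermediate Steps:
$J{\left(o \right)} = -2$ ($J{\left(o \right)} = -3 + 1 = -2$)
$P{\left(B \right)} = - \frac{10}{3} + \frac{2 B}{3}$ ($P{\left(B \right)} = - \frac{\left(-2\right) \left(B - 5\right)}{3} = - \frac{\left(-2\right) \left(-5 + B\right)}{3} = - \frac{10 - 2 B}{3} = - \frac{10}{3} + \frac{2 B}{3}$)
$E = - \frac{4192}{3}$ ($E = - 32 \left(45 + \left(- \frac{10}{3} + \frac{2}{3} \cdot 3\right)\right) = - 32 \left(45 + \left(- \frac{10}{3} + 2\right)\right) = - 32 \left(45 - \frac{4}{3}\right) = \left(-32\right) \frac{131}{3} = - \frac{4192}{3} \approx -1397.3$)
$\sqrt{E - 42373} = \sqrt{- \frac{4192}{3} - 42373} = \sqrt{- \frac{131311}{3}} = \frac{i \sqrt{393933}}{3}$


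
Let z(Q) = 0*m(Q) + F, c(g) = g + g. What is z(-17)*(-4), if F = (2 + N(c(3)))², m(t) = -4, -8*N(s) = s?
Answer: -25/4 ≈ -6.2500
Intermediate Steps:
c(g) = 2*g
N(s) = -s/8
F = 25/16 (F = (2 - 3/4)² = (2 - ⅛*6)² = (2 - ¾)² = (5/4)² = 25/16 ≈ 1.5625)
z(Q) = 25/16 (z(Q) = 0*(-4) + 25/16 = 0 + 25/16 = 25/16)
z(-17)*(-4) = (25/16)*(-4) = -25/4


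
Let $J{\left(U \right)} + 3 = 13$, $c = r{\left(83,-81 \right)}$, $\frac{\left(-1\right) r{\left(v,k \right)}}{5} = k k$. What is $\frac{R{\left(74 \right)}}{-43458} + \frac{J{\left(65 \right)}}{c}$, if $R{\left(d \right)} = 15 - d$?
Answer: $\frac{100061}{95042646} \approx 0.0010528$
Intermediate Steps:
$r{\left(v,k \right)} = - 5 k^{2}$ ($r{\left(v,k \right)} = - 5 k k = - 5 k^{2}$)
$c = -32805$ ($c = - 5 \left(-81\right)^{2} = \left(-5\right) 6561 = -32805$)
$J{\left(U \right)} = 10$ ($J{\left(U \right)} = -3 + 13 = 10$)
$\frac{R{\left(74 \right)}}{-43458} + \frac{J{\left(65 \right)}}{c} = \frac{15 - 74}{-43458} + \frac{10}{-32805} = \left(15 - 74\right) \left(- \frac{1}{43458}\right) + 10 \left(- \frac{1}{32805}\right) = \left(-59\right) \left(- \frac{1}{43458}\right) - \frac{2}{6561} = \frac{59}{43458} - \frac{2}{6561} = \frac{100061}{95042646}$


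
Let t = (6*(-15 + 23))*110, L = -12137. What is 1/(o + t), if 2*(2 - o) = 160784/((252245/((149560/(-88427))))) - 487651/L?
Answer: 108287618072102/569858132683692187 ≈ 0.00019003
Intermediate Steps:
t = 5280 (t = (6*8)*110 = 48*110 = 5280)
o = -1900490737006373/108287618072102 (o = 2 - (160784/((252245/((149560/(-88427))))) - 487651/(-12137))/2 = 2 - (160784/((252245/((149560*(-1/88427))))) - 487651*(-1/12137))/2 = 2 - (160784/((252245/(-149560/88427))) + 487651/12137)/2 = 2 - (160784/((252245*(-88427/149560))) + 487651/12137)/2 = 2 - (160784/(-4461053723/29912) + 487651/12137)/2 = 2 - (160784*(-29912/4461053723) + 487651/12137)/2 = 2 - (-4809371008/4461053723 + 487651/12137)/2 = 2 - 1/2*2117065973150577/54143809036051 = 2 - 2117065973150577/108287618072102 = -1900490737006373/108287618072102 ≈ -17.550)
1/(o + t) = 1/(-1900490737006373/108287618072102 + 5280) = 1/(569858132683692187/108287618072102) = 108287618072102/569858132683692187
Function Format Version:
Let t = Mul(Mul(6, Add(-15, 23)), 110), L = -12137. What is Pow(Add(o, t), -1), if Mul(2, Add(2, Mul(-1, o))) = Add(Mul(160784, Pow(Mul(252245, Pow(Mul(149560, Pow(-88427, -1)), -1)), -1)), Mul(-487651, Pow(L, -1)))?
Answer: Rational(108287618072102, 569858132683692187) ≈ 0.00019003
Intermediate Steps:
t = 5280 (t = Mul(Mul(6, 8), 110) = Mul(48, 110) = 5280)
o = Rational(-1900490737006373, 108287618072102) (o = Add(2, Mul(Rational(-1, 2), Add(Mul(160784, Pow(Mul(252245, Pow(Mul(149560, Pow(-88427, -1)), -1)), -1)), Mul(-487651, Pow(-12137, -1))))) = Add(2, Mul(Rational(-1, 2), Add(Mul(160784, Pow(Mul(252245, Pow(Mul(149560, Rational(-1, 88427)), -1)), -1)), Mul(-487651, Rational(-1, 12137))))) = Add(2, Mul(Rational(-1, 2), Add(Mul(160784, Pow(Mul(252245, Pow(Rational(-149560, 88427), -1)), -1)), Rational(487651, 12137)))) = Add(2, Mul(Rational(-1, 2), Add(Mul(160784, Pow(Mul(252245, Rational(-88427, 149560)), -1)), Rational(487651, 12137)))) = Add(2, Mul(Rational(-1, 2), Add(Mul(160784, Pow(Rational(-4461053723, 29912), -1)), Rational(487651, 12137)))) = Add(2, Mul(Rational(-1, 2), Add(Mul(160784, Rational(-29912, 4461053723)), Rational(487651, 12137)))) = Add(2, Mul(Rational(-1, 2), Add(Rational(-4809371008, 4461053723), Rational(487651, 12137)))) = Add(2, Mul(Rational(-1, 2), Rational(2117065973150577, 54143809036051))) = Add(2, Rational(-2117065973150577, 108287618072102)) = Rational(-1900490737006373, 108287618072102) ≈ -17.550)
Pow(Add(o, t), -1) = Pow(Add(Rational(-1900490737006373, 108287618072102), 5280), -1) = Pow(Rational(569858132683692187, 108287618072102), -1) = Rational(108287618072102, 569858132683692187)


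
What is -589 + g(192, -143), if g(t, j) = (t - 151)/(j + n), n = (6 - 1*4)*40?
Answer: -37148/63 ≈ -589.65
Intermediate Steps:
n = 80 (n = (6 - 4)*40 = 2*40 = 80)
g(t, j) = (-151 + t)/(80 + j) (g(t, j) = (t - 151)/(j + 80) = (-151 + t)/(80 + j))
-589 + g(192, -143) = -589 + (-151 + 192)/(80 - 143) = -589 + 41/(-63) = -589 - 1/63*41 = -589 - 41/63 = -37148/63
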